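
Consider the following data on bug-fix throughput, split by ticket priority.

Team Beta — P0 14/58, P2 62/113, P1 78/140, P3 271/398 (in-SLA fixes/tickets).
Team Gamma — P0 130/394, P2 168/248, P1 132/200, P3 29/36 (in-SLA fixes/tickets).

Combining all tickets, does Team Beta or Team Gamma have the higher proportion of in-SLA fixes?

Team Beta

P0: Team Beta 14/58 = 24.1%, Team Gamma 130/394 = 33.0% → Team Gamma
P2: Team Beta 62/113 = 54.9%, Team Gamma 168/248 = 67.7% → Team Gamma
P1: Team Beta 78/140 = 55.7%, Team Gamma 132/200 = 66.0% → Team Gamma
P3: Team Beta 271/398 = 68.1%, Team Gamma 29/36 = 80.6% → Team Gamma
Overall: Team Beta 425/709 = 59.9%, Team Gamma 459/878 = 52.3% → Team Beta
(Team Gamma wins every ticket group but Team Beta wins overall — Team Gamma's tickets skew toward the low-rate P0 group.)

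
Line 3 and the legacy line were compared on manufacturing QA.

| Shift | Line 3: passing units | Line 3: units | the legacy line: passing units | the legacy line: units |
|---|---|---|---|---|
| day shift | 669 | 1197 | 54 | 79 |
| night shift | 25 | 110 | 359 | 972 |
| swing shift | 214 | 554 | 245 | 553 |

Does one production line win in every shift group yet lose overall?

Yes

Day shift: Line 3 669/1197 = 55.9%, the legacy line 54/79 = 68.4% → the legacy line
Night shift: Line 3 25/110 = 22.7%, the legacy line 359/972 = 36.9% → the legacy line
Swing shift: Line 3 214/554 = 38.6%, the legacy line 245/553 = 44.3% → the legacy line
Overall: Line 3 908/1861 = 48.8%, the legacy line 658/1604 = 41.0% → Line 3
The legacy line wins each shift group but Line 3 wins overall — the comparison reverses. The legacy line's units skew toward night shift, which has a lower base rate.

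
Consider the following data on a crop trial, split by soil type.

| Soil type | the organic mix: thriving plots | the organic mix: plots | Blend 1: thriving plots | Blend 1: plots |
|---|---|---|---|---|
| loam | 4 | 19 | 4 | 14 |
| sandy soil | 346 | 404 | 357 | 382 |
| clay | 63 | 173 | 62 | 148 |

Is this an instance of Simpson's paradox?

No

Loam: the organic mix 4/19 = 21.1%, Blend 1 4/14 = 28.6% → Blend 1
Sandy soil: the organic mix 346/404 = 85.6%, Blend 1 357/382 = 93.5% → Blend 1
Clay: the organic mix 63/173 = 36.4%, Blend 1 62/148 = 41.9% → Blend 1
Overall: the organic mix 413/596 = 69.3%, Blend 1 423/544 = 77.8% → Blend 1
Blend 1 wins overall and in every soil group — no reversal.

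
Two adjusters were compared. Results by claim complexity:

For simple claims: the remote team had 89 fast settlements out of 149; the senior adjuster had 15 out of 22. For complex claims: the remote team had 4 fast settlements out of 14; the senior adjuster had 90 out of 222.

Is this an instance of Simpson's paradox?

Simple: the remote team 89/149 = 59.7%, the senior adjuster 15/22 = 68.2% → the senior adjuster
Complex: the remote team 4/14 = 28.6%, the senior adjuster 90/222 = 40.5% → the senior adjuster
Overall: the remote team 93/163 = 57.1%, the senior adjuster 105/244 = 43.0% → the remote team
The senior adjuster wins each claim group but the remote team wins overall — the comparison reverses. The senior adjuster's claims skew toward complex, which has a lower base rate.

Yes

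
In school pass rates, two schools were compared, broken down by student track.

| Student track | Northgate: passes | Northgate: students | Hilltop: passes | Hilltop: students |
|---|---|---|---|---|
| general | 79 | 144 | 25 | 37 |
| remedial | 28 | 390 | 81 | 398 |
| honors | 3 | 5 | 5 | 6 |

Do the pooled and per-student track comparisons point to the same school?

General: Northgate 79/144 = 54.9%, Hilltop 25/37 = 67.6% → Hilltop
Remedial: Northgate 28/390 = 7.2%, Hilltop 81/398 = 20.4% → Hilltop
Honors: Northgate 3/5 = 60.0%, Hilltop 5/6 = 83.3% → Hilltop
Overall: Northgate 110/539 = 20.4%, Hilltop 111/441 = 25.2% → Hilltop
Hilltop wins overall and in every student group — no reversal.

Yes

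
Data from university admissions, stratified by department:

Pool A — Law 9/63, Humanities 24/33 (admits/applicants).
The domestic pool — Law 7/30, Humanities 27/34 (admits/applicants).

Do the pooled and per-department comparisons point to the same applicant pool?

Yes

Law: Pool A 9/63 = 14.3%, the domestic pool 7/30 = 23.3% → the domestic pool
Humanities: Pool A 24/33 = 72.7%, the domestic pool 27/34 = 79.4% → the domestic pool
Overall: Pool A 33/96 = 34.4%, the domestic pool 34/64 = 53.1% → the domestic pool
The domestic pool wins overall and in every department group — no reversal.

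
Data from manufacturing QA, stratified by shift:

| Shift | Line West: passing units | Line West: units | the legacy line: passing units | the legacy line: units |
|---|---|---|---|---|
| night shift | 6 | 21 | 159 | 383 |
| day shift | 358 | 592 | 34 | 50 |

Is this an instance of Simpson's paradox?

Yes

Night shift: Line West 6/21 = 28.6%, the legacy line 159/383 = 41.5% → the legacy line
Day shift: Line West 358/592 = 60.5%, the legacy line 34/50 = 68.0% → the legacy line
Overall: Line West 364/613 = 59.4%, the legacy line 193/433 = 44.6% → Line West
The legacy line wins each shift group but Line West wins overall — the comparison reverses. The legacy line's units skew toward night shift, which has a lower base rate.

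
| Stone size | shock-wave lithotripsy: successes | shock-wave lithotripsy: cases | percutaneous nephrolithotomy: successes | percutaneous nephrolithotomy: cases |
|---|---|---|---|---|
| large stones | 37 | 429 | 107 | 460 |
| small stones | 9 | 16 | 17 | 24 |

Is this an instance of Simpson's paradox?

Large stones: shock-wave lithotripsy 37/429 = 8.6%, percutaneous nephrolithotomy 107/460 = 23.3% → percutaneous nephrolithotomy
Small stones: shock-wave lithotripsy 9/16 = 56.2%, percutaneous nephrolithotomy 17/24 = 70.8% → percutaneous nephrolithotomy
Overall: shock-wave lithotripsy 46/445 = 10.3%, percutaneous nephrolithotomy 124/484 = 25.6% → percutaneous nephrolithotomy
Percutaneous nephrolithotomy wins overall and in every stone group — no reversal.

No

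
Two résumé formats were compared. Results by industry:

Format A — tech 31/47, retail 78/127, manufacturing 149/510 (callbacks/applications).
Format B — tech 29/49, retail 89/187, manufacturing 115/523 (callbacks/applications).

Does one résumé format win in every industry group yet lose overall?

No

Tech: Format A 31/47 = 66.0%, Format B 29/49 = 59.2% → Format A
Retail: Format A 78/127 = 61.4%, Format B 89/187 = 47.6% → Format A
Manufacturing: Format A 149/510 = 29.2%, Format B 115/523 = 22.0% → Format A
Overall: Format A 258/684 = 37.7%, Format B 233/759 = 30.7% → Format A
Format A wins overall and in every industry group — no reversal.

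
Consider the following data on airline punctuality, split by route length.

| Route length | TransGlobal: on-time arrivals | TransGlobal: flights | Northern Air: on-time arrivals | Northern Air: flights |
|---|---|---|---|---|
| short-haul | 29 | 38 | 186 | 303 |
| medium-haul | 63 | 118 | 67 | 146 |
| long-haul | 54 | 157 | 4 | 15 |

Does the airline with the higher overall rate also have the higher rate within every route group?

No

Short-haul: TransGlobal 29/38 = 76.3%, Northern Air 186/303 = 61.4% → TransGlobal
Medium-haul: TransGlobal 63/118 = 53.4%, Northern Air 67/146 = 45.9% → TransGlobal
Long-haul: TransGlobal 54/157 = 34.4%, Northern Air 4/15 = 26.7% → TransGlobal
Overall: TransGlobal 146/313 = 46.6%, Northern Air 257/464 = 55.4% → Northern Air
TransGlobal wins each route group but Northern Air wins overall — the comparison reverses. TransGlobal's flights skew toward long-haul, which has a lower base rate.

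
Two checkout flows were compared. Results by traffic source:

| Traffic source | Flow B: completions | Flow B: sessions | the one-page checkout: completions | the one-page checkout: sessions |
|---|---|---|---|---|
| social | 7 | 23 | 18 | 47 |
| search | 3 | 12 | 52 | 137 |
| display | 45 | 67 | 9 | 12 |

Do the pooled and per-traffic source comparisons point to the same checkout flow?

Social: Flow B 7/23 = 30.4%, the one-page checkout 18/47 = 38.3% → the one-page checkout
Search: Flow B 3/12 = 25.0%, the one-page checkout 52/137 = 38.0% → the one-page checkout
Display: Flow B 45/67 = 67.2%, the one-page checkout 9/12 = 75.0% → the one-page checkout
Overall: Flow B 55/102 = 53.9%, the one-page checkout 79/196 = 40.3% → Flow B
The one-page checkout wins each traffic group but Flow B wins overall — the comparison reverses. The one-page checkout's sessions skew toward search, which has a lower base rate.

No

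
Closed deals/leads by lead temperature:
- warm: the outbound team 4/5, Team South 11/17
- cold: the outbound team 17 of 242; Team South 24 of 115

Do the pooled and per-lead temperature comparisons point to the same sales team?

No

Warm: the outbound team 4/5 = 80.0%, Team South 11/17 = 64.7% → the outbound team
Cold: the outbound team 17/242 = 7.0%, Team South 24/115 = 20.9% → Team South
Overall: the outbound team 21/247 = 8.5%, Team South 35/132 = 26.5% → Team South
Neither sweeps: the outbound team wins 1 of 2 groups, Team South wins 1. Team South wins overall but not every group — no Simpson reversal.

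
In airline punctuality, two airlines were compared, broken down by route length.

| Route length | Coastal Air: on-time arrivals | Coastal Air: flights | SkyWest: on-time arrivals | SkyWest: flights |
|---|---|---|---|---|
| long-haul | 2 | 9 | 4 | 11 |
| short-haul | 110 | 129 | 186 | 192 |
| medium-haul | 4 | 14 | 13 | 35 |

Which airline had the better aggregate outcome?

Long-haul: Coastal Air 2/9 = 22.2%, SkyWest 4/11 = 36.4% → SkyWest
Short-haul: Coastal Air 110/129 = 85.3%, SkyWest 186/192 = 96.9% → SkyWest
Medium-haul: Coastal Air 4/14 = 28.6%, SkyWest 13/35 = 37.1% → SkyWest
Overall: Coastal Air 116/152 = 76.3%, SkyWest 203/238 = 85.3% → SkyWest

SkyWest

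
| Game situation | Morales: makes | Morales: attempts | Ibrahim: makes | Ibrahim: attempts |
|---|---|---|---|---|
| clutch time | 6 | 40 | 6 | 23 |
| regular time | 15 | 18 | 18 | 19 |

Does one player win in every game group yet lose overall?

No

Clutch time: Morales 6/40 = 15.0%, Ibrahim 6/23 = 26.1% → Ibrahim
Regular time: Morales 15/18 = 83.3%, Ibrahim 18/19 = 94.7% → Ibrahim
Overall: Morales 21/58 = 36.2%, Ibrahim 24/42 = 57.1% → Ibrahim
Ibrahim wins overall and in every game group — no reversal.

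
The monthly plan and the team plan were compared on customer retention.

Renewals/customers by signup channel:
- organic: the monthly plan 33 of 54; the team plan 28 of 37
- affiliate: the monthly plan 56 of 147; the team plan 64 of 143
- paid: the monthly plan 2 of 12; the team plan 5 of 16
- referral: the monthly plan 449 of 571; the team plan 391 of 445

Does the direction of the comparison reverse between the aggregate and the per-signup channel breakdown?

No

Organic: the monthly plan 33/54 = 61.1%, the team plan 28/37 = 75.7% → the team plan
Affiliate: the monthly plan 56/147 = 38.1%, the team plan 64/143 = 44.8% → the team plan
Paid: the monthly plan 2/12 = 16.7%, the team plan 5/16 = 31.2% → the team plan
Referral: the monthly plan 449/571 = 78.6%, the team plan 391/445 = 87.9% → the team plan
Overall: the monthly plan 540/784 = 68.9%, the team plan 488/641 = 76.1% → the team plan
The team plan wins overall and in every signup group — no reversal.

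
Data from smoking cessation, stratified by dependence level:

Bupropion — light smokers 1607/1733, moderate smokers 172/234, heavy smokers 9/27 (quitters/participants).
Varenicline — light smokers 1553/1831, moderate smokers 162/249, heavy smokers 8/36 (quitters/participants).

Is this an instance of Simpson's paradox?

Light smokers: bupropion 1607/1733 = 92.7%, varenicline 1553/1831 = 84.8% → bupropion
Moderate smokers: bupropion 172/234 = 73.5%, varenicline 162/249 = 65.1% → bupropion
Heavy smokers: bupropion 9/27 = 33.3%, varenicline 8/36 = 22.2% → bupropion
Overall: bupropion 1788/1994 = 89.7%, varenicline 1723/2116 = 81.4% → bupropion
Bupropion wins overall and in every dependence group — no reversal.

No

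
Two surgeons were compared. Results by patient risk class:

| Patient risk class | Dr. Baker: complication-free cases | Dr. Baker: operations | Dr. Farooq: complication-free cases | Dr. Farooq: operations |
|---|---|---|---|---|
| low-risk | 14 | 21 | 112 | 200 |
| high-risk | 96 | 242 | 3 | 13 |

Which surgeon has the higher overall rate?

Dr. Farooq

Low-risk: Dr. Baker 14/21 = 66.7%, Dr. Farooq 112/200 = 56.0% → Dr. Baker
High-risk: Dr. Baker 96/242 = 39.7%, Dr. Farooq 3/13 = 23.1% → Dr. Baker
Overall: Dr. Baker 110/263 = 41.8%, Dr. Farooq 115/213 = 54.0% → Dr. Farooq
(Dr. Baker wins every patient risk group but Dr. Farooq wins overall — Dr. Baker's operations skew toward the low-rate high-risk group.)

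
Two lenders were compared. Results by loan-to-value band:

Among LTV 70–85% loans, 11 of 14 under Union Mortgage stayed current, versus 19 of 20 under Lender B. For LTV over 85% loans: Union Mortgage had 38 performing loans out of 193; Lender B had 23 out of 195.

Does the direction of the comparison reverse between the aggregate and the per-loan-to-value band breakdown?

LTV 70–85%: Union Mortgage 11/14 = 78.6%, Lender B 19/20 = 95.0% → Lender B
LTV over 85%: Union Mortgage 38/193 = 19.7%, Lender B 23/195 = 11.8% → Union Mortgage
Overall: Union Mortgage 49/207 = 23.7%, Lender B 42/215 = 19.5% → Union Mortgage
Neither sweeps: Union Mortgage wins 1 of 2 groups, Lender B wins 1. Union Mortgage wins overall but not every group — no Simpson reversal.

No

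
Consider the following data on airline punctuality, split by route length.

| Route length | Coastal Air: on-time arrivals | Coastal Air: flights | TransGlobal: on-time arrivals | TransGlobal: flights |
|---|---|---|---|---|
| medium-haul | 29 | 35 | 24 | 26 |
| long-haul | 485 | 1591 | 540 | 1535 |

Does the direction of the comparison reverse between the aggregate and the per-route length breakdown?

Medium-haul: Coastal Air 29/35 = 82.9%, TransGlobal 24/26 = 92.3% → TransGlobal
Long-haul: Coastal Air 485/1591 = 30.5%, TransGlobal 540/1535 = 35.2% → TransGlobal
Overall: Coastal Air 514/1626 = 31.6%, TransGlobal 564/1561 = 36.1% → TransGlobal
TransGlobal wins overall and in every route group — no reversal.

No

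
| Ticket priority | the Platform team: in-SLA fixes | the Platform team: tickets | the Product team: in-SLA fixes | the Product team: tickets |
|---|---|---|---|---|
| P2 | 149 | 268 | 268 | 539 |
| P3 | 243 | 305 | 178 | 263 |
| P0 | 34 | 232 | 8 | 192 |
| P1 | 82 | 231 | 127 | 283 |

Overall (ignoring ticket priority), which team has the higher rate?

the Platform team

P2: the Platform team 149/268 = 55.6%, the Product team 268/539 = 49.7% → the Platform team
P3: the Platform team 243/305 = 79.7%, the Product team 178/263 = 67.7% → the Platform team
P0: the Platform team 34/232 = 14.7%, the Product team 8/192 = 4.2% → the Platform team
P1: the Platform team 82/231 = 35.5%, the Product team 127/283 = 44.9% → the Product team
Overall: the Platform team 508/1036 = 49.0%, the Product team 581/1277 = 45.5% → the Platform team
(Neither sweeps every ticket group, but the Platform team has the higher pooled rate.)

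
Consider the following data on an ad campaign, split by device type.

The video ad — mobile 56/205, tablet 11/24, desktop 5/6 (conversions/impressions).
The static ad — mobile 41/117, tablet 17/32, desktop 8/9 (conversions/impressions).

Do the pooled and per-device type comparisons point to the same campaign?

Yes

Mobile: the video ad 56/205 = 27.3%, the static ad 41/117 = 35.0% → the static ad
Tablet: the video ad 11/24 = 45.8%, the static ad 17/32 = 53.1% → the static ad
Desktop: the video ad 5/6 = 83.3%, the static ad 8/9 = 88.9% → the static ad
Overall: the video ad 72/235 = 30.6%, the static ad 66/158 = 41.8% → the static ad
The static ad wins overall and in every device group — no reversal.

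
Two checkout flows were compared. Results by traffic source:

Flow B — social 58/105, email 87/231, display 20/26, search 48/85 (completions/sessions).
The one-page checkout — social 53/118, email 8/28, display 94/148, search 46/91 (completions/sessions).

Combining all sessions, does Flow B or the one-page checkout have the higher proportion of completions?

Social: Flow B 58/105 = 55.2%, the one-page checkout 53/118 = 44.9% → Flow B
Email: Flow B 87/231 = 37.7%, the one-page checkout 8/28 = 28.6% → Flow B
Display: Flow B 20/26 = 76.9%, the one-page checkout 94/148 = 63.5% → Flow B
Search: Flow B 48/85 = 56.5%, the one-page checkout 46/91 = 50.5% → Flow B
Overall: Flow B 213/447 = 47.7%, the one-page checkout 201/385 = 52.2% → the one-page checkout
(Flow B wins every traffic group but the one-page checkout wins overall — Flow B's sessions skew toward the low-rate email group.)

the one-page checkout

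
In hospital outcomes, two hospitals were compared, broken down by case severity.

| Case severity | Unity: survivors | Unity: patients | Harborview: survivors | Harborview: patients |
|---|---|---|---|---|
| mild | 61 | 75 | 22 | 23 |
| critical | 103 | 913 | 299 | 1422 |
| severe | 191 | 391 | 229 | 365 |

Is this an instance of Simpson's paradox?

No

Mild: Unity 61/75 = 81.3%, Harborview 22/23 = 95.7% → Harborview
Critical: Unity 103/913 = 11.3%, Harborview 299/1422 = 21.0% → Harborview
Severe: Unity 191/391 = 48.8%, Harborview 229/365 = 62.7% → Harborview
Overall: Unity 355/1379 = 25.7%, Harborview 550/1810 = 30.4% → Harborview
Harborview wins overall and in every case group — no reversal.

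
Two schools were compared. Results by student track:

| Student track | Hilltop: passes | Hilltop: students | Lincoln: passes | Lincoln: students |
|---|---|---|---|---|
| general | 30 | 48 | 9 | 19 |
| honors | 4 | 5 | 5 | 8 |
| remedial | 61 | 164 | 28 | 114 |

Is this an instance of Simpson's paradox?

No

General: Hilltop 30/48 = 62.5%, Lincoln 9/19 = 47.4% → Hilltop
Honors: Hilltop 4/5 = 80.0%, Lincoln 5/8 = 62.5% → Hilltop
Remedial: Hilltop 61/164 = 37.2%, Lincoln 28/114 = 24.6% → Hilltop
Overall: Hilltop 95/217 = 43.8%, Lincoln 42/141 = 29.8% → Hilltop
Hilltop wins overall and in every student group — no reversal.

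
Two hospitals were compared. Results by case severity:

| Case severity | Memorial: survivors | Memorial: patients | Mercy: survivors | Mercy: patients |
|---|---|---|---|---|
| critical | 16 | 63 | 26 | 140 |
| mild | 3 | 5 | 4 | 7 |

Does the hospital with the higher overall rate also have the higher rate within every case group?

Yes

Critical: Memorial 16/63 = 25.4%, Mercy 26/140 = 18.6% → Memorial
Mild: Memorial 3/5 = 60.0%, Mercy 4/7 = 57.1% → Memorial
Overall: Memorial 19/68 = 27.9%, Mercy 30/147 = 20.4% → Memorial
Memorial wins overall and in every case group — no reversal.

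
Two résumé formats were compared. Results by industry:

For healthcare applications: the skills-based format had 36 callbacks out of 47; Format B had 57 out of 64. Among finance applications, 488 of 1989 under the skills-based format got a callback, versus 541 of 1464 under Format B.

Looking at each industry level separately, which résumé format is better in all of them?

Format B

Healthcare: the skills-based format 36/47 = 76.6%, Format B 57/64 = 89.1% → Format B
Finance: the skills-based format 488/1989 = 24.5%, Format B 541/1464 = 37.0% → Format B
Format B has the higher rate in both groups.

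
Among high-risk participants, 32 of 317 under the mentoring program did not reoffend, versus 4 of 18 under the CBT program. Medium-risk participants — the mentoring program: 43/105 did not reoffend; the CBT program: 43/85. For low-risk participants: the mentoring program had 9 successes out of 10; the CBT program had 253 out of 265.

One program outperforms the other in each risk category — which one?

the CBT program

High-risk: the mentoring program 32/317 = 10.1%, the CBT program 4/18 = 22.2% → the CBT program
Medium-risk: the mentoring program 43/105 = 41.0%, the CBT program 43/85 = 50.6% → the CBT program
Low-risk: the mentoring program 9/10 = 90.0%, the CBT program 253/265 = 95.5% → the CBT program
The CBT program has the higher rate in all 3 groups.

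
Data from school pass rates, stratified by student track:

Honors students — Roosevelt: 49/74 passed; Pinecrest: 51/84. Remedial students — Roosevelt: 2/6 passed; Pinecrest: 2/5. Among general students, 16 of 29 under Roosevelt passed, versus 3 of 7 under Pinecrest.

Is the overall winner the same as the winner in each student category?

Honors: Roosevelt 49/74 = 66.2%, Pinecrest 51/84 = 60.7% → Roosevelt
Remedial: Roosevelt 2/6 = 33.3%, Pinecrest 2/5 = 40.0% → Pinecrest
General: Roosevelt 16/29 = 55.2%, Pinecrest 3/7 = 42.9% → Roosevelt
Overall: Roosevelt 67/109 = 61.5%, Pinecrest 56/96 = 58.3% → Roosevelt
Neither sweeps: Roosevelt wins 2 of 3 groups, Pinecrest wins 1. Roosevelt wins overall but not every group — no Simpson reversal.

No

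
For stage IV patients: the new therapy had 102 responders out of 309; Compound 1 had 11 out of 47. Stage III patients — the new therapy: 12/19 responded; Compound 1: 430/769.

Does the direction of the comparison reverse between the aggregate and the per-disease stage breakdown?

Stage IV: the new therapy 102/309 = 33.0%, Compound 1 11/47 = 23.4% → the new therapy
Stage III: the new therapy 12/19 = 63.2%, Compound 1 430/769 = 55.9% → the new therapy
Overall: the new therapy 114/328 = 34.8%, Compound 1 441/816 = 54.0% → Compound 1
The new therapy wins each disease group but Compound 1 wins overall — the comparison reverses. The new therapy's patients skew toward stage IV, which has a lower base rate.

Yes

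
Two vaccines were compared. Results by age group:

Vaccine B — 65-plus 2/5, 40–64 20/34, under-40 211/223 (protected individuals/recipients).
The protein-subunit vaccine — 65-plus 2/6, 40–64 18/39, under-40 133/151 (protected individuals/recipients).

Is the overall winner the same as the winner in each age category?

65-plus: Vaccine B 2/5 = 40.0%, the protein-subunit vaccine 2/6 = 33.3% → Vaccine B
40–64: Vaccine B 20/34 = 58.8%, the protein-subunit vaccine 18/39 = 46.2% → Vaccine B
Under-40: Vaccine B 211/223 = 94.6%, the protein-subunit vaccine 133/151 = 88.1% → Vaccine B
Overall: Vaccine B 233/262 = 88.9%, the protein-subunit vaccine 153/196 = 78.1% → Vaccine B
Vaccine B wins overall and in every age group — no reversal.

Yes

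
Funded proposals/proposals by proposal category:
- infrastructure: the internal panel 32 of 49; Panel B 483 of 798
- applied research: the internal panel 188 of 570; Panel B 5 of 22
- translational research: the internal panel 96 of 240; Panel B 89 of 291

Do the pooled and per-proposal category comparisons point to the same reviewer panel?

No

Infrastructure: the internal panel 32/49 = 65.3%, Panel B 483/798 = 60.5% → the internal panel
Applied research: the internal panel 188/570 = 33.0%, Panel B 5/22 = 22.7% → the internal panel
Translational research: the internal panel 96/240 = 40.0%, Panel B 89/291 = 30.6% → the internal panel
Overall: the internal panel 316/859 = 36.8%, Panel B 577/1111 = 51.9% → Panel B
The internal panel wins each proposal group but Panel B wins overall — the comparison reverses. The internal panel's proposals skew toward applied research, which has a lower base rate.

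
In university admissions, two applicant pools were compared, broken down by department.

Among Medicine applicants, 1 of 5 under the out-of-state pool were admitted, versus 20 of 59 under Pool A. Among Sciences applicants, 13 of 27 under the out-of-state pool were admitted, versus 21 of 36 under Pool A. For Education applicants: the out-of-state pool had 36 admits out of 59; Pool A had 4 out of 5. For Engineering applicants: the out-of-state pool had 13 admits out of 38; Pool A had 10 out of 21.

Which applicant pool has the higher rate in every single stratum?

Medicine: the out-of-state pool 1/5 = 20.0%, Pool A 20/59 = 33.9% → Pool A
Sciences: the out-of-state pool 13/27 = 48.1%, Pool A 21/36 = 58.3% → Pool A
Education: the out-of-state pool 36/59 = 61.0%, Pool A 4/5 = 80.0% → Pool A
Engineering: the out-of-state pool 13/38 = 34.2%, Pool A 10/21 = 47.6% → Pool A
Pool A has the higher rate in all 4 groups.

Pool A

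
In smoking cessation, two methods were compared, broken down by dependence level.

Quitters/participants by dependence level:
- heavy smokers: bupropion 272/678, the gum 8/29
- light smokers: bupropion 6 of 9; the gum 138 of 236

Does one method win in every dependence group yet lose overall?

Yes

Heavy smokers: bupropion 272/678 = 40.1%, the gum 8/29 = 27.6% → bupropion
Light smokers: bupropion 6/9 = 66.7%, the gum 138/236 = 58.5% → bupropion
Overall: bupropion 278/687 = 40.5%, the gum 146/265 = 55.1% → the gum
Bupropion wins each dependence group but the gum wins overall — the comparison reverses. Bupropion's participants skew toward heavy smokers, which has a lower base rate.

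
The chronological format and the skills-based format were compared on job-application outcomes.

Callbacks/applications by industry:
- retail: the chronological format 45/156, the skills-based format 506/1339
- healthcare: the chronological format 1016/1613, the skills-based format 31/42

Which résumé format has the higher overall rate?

Retail: the chronological format 45/156 = 28.8%, the skills-based format 506/1339 = 37.8% → the skills-based format
Healthcare: the chronological format 1016/1613 = 63.0%, the skills-based format 31/42 = 73.8% → the skills-based format
Overall: the chronological format 1061/1769 = 60.0%, the skills-based format 537/1381 = 38.9% → the chronological format
(The skills-based format wins every industry group but the chronological format wins overall — the skills-based format's applications skew toward the low-rate retail group.)

the chronological format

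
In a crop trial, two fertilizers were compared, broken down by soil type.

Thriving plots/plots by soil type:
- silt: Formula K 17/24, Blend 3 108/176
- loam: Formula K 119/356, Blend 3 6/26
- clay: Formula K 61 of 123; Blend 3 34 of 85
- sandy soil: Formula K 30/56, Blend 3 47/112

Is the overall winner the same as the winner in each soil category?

Silt: Formula K 17/24 = 70.8%, Blend 3 108/176 = 61.4% → Formula K
Loam: Formula K 119/356 = 33.4%, Blend 3 6/26 = 23.1% → Formula K
Clay: Formula K 61/123 = 49.6%, Blend 3 34/85 = 40.0% → Formula K
Sandy soil: Formula K 30/56 = 53.6%, Blend 3 47/112 = 42.0% → Formula K
Overall: Formula K 227/559 = 40.6%, Blend 3 195/399 = 48.9% → Blend 3
Formula K wins each soil group but Blend 3 wins overall — the comparison reverses. Formula K's plots skew toward loam, which has a lower base rate.

No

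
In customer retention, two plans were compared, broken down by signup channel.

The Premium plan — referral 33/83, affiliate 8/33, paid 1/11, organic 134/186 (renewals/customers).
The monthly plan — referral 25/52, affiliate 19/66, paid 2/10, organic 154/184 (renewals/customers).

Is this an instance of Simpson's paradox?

No

Referral: the Premium plan 33/83 = 39.8%, the monthly plan 25/52 = 48.1% → the monthly plan
Affiliate: the Premium plan 8/33 = 24.2%, the monthly plan 19/66 = 28.8% → the monthly plan
Paid: the Premium plan 1/11 = 9.1%, the monthly plan 2/10 = 20.0% → the monthly plan
Organic: the Premium plan 134/186 = 72.0%, the monthly plan 154/184 = 83.7% → the monthly plan
Overall: the Premium plan 176/313 = 56.2%, the monthly plan 200/312 = 64.1% → the monthly plan
The monthly plan wins overall and in every signup group — no reversal.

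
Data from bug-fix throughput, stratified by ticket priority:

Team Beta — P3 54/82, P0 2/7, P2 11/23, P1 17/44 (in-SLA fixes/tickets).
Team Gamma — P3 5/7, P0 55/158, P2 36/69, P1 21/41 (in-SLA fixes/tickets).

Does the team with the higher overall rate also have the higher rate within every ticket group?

No

P3: Team Beta 54/82 = 65.9%, Team Gamma 5/7 = 71.4% → Team Gamma
P0: Team Beta 2/7 = 28.6%, Team Gamma 55/158 = 34.8% → Team Gamma
P2: Team Beta 11/23 = 47.8%, Team Gamma 36/69 = 52.2% → Team Gamma
P1: Team Beta 17/44 = 38.6%, Team Gamma 21/41 = 51.2% → Team Gamma
Overall: Team Beta 84/156 = 53.8%, Team Gamma 117/275 = 42.5% → Team Beta
Team Gamma wins each ticket group but Team Beta wins overall — the comparison reverses. Team Gamma's tickets skew toward P0, which has a lower base rate.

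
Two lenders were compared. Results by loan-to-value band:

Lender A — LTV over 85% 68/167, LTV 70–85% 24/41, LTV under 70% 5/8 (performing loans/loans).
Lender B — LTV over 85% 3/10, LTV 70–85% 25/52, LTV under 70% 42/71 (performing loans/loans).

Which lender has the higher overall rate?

LTV over 85%: Lender A 68/167 = 40.7%, Lender B 3/10 = 30.0% → Lender A
LTV 70–85%: Lender A 24/41 = 58.5%, Lender B 25/52 = 48.1% → Lender A
LTV under 70%: Lender A 5/8 = 62.5%, Lender B 42/71 = 59.2% → Lender A
Overall: Lender A 97/216 = 44.9%, Lender B 70/133 = 52.6% → Lender B
(Lender A wins every loan-to-value group but Lender B wins overall — Lender A's loans skew toward the low-rate LTV over 85% group.)

Lender B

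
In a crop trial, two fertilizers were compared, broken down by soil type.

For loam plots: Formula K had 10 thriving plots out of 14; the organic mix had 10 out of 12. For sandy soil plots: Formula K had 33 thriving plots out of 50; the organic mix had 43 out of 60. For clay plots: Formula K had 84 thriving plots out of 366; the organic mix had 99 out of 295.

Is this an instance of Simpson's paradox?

No

Loam: Formula K 10/14 = 71.4%, the organic mix 10/12 = 83.3% → the organic mix
Sandy soil: Formula K 33/50 = 66.0%, the organic mix 43/60 = 71.7% → the organic mix
Clay: Formula K 84/366 = 23.0%, the organic mix 99/295 = 33.6% → the organic mix
Overall: Formula K 127/430 = 29.5%, the organic mix 152/367 = 41.4% → the organic mix
The organic mix wins overall and in every soil group — no reversal.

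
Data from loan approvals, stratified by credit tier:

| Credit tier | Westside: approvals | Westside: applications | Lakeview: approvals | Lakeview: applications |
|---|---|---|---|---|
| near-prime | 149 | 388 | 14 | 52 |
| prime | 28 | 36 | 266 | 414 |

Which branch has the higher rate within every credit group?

Near-prime: Westside 149/388 = 38.4%, Lakeview 14/52 = 26.9% → Westside
Prime: Westside 28/36 = 77.8%, Lakeview 266/414 = 64.3% → Westside
Westside has the higher rate in both groups.

Westside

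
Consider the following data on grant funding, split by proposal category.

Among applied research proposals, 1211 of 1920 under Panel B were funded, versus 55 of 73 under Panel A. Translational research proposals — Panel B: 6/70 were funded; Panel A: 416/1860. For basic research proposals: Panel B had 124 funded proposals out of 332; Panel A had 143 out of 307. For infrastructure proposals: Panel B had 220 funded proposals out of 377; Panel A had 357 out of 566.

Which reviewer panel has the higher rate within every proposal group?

Applied research: Panel B 1211/1920 = 63.1%, Panel A 55/73 = 75.3% → Panel A
Translational research: Panel B 6/70 = 8.6%, Panel A 416/1860 = 22.4% → Panel A
Basic research: Panel B 124/332 = 37.3%, Panel A 143/307 = 46.6% → Panel A
Infrastructure: Panel B 220/377 = 58.4%, Panel A 357/566 = 63.1% → Panel A
Panel A has the higher rate in all 4 groups.

Panel A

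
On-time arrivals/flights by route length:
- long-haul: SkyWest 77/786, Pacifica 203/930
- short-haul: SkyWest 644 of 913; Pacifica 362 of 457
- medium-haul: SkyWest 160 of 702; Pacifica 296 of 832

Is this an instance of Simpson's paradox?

No

Long-haul: SkyWest 77/786 = 9.8%, Pacifica 203/930 = 21.8% → Pacifica
Short-haul: SkyWest 644/913 = 70.5%, Pacifica 362/457 = 79.2% → Pacifica
Medium-haul: SkyWest 160/702 = 22.8%, Pacifica 296/832 = 35.6% → Pacifica
Overall: SkyWest 881/2401 = 36.7%, Pacifica 861/2219 = 38.8% → Pacifica
Pacifica wins overall and in every route group — no reversal.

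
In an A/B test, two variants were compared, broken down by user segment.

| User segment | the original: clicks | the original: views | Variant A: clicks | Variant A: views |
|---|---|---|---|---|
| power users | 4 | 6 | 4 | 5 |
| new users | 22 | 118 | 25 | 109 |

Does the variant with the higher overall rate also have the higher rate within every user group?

Yes

Power users: the original 4/6 = 66.7%, Variant A 4/5 = 80.0% → Variant A
New users: the original 22/118 = 18.6%, Variant A 25/109 = 22.9% → Variant A
Overall: the original 26/124 = 21.0%, Variant A 29/114 = 25.4% → Variant A
Variant A wins overall and in every user group — no reversal.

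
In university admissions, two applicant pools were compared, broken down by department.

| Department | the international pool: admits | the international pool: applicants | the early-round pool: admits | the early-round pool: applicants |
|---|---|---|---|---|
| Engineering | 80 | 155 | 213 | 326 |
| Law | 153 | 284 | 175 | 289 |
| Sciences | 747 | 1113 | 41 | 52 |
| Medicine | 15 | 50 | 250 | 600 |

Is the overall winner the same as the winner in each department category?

Engineering: the international pool 80/155 = 51.6%, the early-round pool 213/326 = 65.3% → the early-round pool
Law: the international pool 153/284 = 53.9%, the early-round pool 175/289 = 60.6% → the early-round pool
Sciences: the international pool 747/1113 = 67.1%, the early-round pool 41/52 = 78.8% → the early-round pool
Medicine: the international pool 15/50 = 30.0%, the early-round pool 250/600 = 41.7% → the early-round pool
Overall: the international pool 995/1602 = 62.1%, the early-round pool 679/1267 = 53.6% → the international pool
The early-round pool wins each department group but the international pool wins overall — the comparison reverses. The early-round pool's applicants skew toward Medicine, which has a lower base rate.

No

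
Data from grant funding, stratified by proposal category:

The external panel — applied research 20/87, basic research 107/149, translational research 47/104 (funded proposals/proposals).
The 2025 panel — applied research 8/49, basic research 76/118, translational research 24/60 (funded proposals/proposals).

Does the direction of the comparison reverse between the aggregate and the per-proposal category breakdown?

No

Applied research: the external panel 20/87 = 23.0%, the 2025 panel 8/49 = 16.3% → the external panel
Basic research: the external panel 107/149 = 71.8%, the 2025 panel 76/118 = 64.4% → the external panel
Translational research: the external panel 47/104 = 45.2%, the 2025 panel 24/60 = 40.0% → the external panel
Overall: the external panel 174/340 = 51.2%, the 2025 panel 108/227 = 47.6% → the external panel
The external panel wins overall and in every proposal group — no reversal.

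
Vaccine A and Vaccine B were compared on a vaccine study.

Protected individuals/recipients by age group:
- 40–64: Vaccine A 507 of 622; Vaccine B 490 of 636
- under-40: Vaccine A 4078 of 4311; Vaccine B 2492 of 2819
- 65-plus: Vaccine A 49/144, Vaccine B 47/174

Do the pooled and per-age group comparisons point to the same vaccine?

Yes

40–64: Vaccine A 507/622 = 81.5%, Vaccine B 490/636 = 77.0% → Vaccine A
Under-40: Vaccine A 4078/4311 = 94.6%, Vaccine B 2492/2819 = 88.4% → Vaccine A
65-plus: Vaccine A 49/144 = 34.0%, Vaccine B 47/174 = 27.0% → Vaccine A
Overall: Vaccine A 4634/5077 = 91.3%, Vaccine B 3029/3629 = 83.5% → Vaccine A
Vaccine A wins overall and in every age group — no reversal.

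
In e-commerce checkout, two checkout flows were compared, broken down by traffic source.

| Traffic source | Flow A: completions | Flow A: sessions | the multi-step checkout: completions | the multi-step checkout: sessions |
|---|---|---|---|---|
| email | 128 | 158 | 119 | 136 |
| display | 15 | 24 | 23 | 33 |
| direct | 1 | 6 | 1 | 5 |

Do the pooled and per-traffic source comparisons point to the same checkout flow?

Yes

Email: Flow A 128/158 = 81.0%, the multi-step checkout 119/136 = 87.5% → the multi-step checkout
Display: Flow A 15/24 = 62.5%, the multi-step checkout 23/33 = 69.7% → the multi-step checkout
Direct: Flow A 1/6 = 16.7%, the multi-step checkout 1/5 = 20.0% → the multi-step checkout
Overall: Flow A 144/188 = 76.6%, the multi-step checkout 143/174 = 82.2% → the multi-step checkout
The multi-step checkout wins overall and in every traffic group — no reversal.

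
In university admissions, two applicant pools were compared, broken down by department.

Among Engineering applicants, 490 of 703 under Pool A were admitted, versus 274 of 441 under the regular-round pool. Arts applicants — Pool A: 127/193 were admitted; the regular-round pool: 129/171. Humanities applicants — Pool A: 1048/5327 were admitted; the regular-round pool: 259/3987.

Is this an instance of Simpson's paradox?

No

Engineering: Pool A 490/703 = 69.7%, the regular-round pool 274/441 = 62.1% → Pool A
Arts: Pool A 127/193 = 65.8%, the regular-round pool 129/171 = 75.4% → the regular-round pool
Humanities: Pool A 1048/5327 = 19.7%, the regular-round pool 259/3987 = 6.5% → Pool A
Overall: Pool A 1665/6223 = 26.8%, the regular-round pool 662/4599 = 14.4% → Pool A
Neither sweeps: Pool A wins 2 of 3 groups, the regular-round pool wins 1. Pool A wins overall but not every group — no Simpson reversal.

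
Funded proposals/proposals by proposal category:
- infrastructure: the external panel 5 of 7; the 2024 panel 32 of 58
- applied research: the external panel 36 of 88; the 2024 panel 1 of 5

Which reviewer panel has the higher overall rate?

Infrastructure: the external panel 5/7 = 71.4%, the 2024 panel 32/58 = 55.2% → the external panel
Applied research: the external panel 36/88 = 40.9%, the 2024 panel 1/5 = 20.0% → the external panel
Overall: the external panel 41/95 = 43.2%, the 2024 panel 33/63 = 52.4% → the 2024 panel
(The external panel wins every proposal group but the 2024 panel wins overall — the external panel's proposals skew toward the low-rate applied research group.)

the 2024 panel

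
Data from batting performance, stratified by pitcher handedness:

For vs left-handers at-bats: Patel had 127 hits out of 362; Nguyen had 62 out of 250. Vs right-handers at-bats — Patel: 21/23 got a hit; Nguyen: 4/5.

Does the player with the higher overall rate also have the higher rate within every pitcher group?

Vs left-handers: Patel 127/362 = 35.1%, Nguyen 62/250 = 24.8% → Patel
Vs right-handers: Patel 21/23 = 91.3%, Nguyen 4/5 = 80.0% → Patel
Overall: Patel 148/385 = 38.4%, Nguyen 66/255 = 25.9% → Patel
Patel wins overall and in every pitcher group — no reversal.

Yes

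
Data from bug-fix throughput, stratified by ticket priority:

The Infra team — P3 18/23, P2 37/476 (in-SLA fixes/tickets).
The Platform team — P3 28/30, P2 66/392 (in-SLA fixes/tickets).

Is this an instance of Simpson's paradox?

P3: the Infra team 18/23 = 78.3%, the Platform team 28/30 = 93.3% → the Platform team
P2: the Infra team 37/476 = 7.8%, the Platform team 66/392 = 16.8% → the Platform team
Overall: the Infra team 55/499 = 11.0%, the Platform team 94/422 = 22.3% → the Platform team
The Platform team wins overall and in every ticket group — no reversal.

No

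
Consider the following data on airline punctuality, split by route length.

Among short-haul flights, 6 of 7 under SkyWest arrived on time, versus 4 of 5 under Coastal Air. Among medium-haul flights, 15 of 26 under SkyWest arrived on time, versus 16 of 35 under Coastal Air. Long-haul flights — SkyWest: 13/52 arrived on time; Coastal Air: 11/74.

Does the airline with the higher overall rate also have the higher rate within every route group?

Short-haul: SkyWest 6/7 = 85.7%, Coastal Air 4/5 = 80.0% → SkyWest
Medium-haul: SkyWest 15/26 = 57.7%, Coastal Air 16/35 = 45.7% → SkyWest
Long-haul: SkyWest 13/52 = 25.0%, Coastal Air 11/74 = 14.9% → SkyWest
Overall: SkyWest 34/85 = 40.0%, Coastal Air 31/114 = 27.2% → SkyWest
SkyWest wins overall and in every route group — no reversal.

Yes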